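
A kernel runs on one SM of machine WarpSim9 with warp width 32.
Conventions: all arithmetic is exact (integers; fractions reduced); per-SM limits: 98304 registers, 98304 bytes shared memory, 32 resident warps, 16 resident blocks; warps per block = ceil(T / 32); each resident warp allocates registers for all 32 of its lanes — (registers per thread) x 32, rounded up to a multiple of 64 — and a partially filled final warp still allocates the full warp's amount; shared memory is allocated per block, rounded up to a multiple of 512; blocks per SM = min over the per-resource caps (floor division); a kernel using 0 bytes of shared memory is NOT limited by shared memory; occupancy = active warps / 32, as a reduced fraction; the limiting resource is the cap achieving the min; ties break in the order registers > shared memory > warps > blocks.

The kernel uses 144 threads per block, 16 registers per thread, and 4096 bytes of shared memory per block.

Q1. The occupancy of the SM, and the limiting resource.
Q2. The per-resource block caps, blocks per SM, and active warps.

Answer: occupancy 15/16, limited by warps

registers: 38 blocks
shared memory: 24 blocks
warps: 6 blocks
blocks: 16 blocks

Answer: 6 blocks, 30 active warps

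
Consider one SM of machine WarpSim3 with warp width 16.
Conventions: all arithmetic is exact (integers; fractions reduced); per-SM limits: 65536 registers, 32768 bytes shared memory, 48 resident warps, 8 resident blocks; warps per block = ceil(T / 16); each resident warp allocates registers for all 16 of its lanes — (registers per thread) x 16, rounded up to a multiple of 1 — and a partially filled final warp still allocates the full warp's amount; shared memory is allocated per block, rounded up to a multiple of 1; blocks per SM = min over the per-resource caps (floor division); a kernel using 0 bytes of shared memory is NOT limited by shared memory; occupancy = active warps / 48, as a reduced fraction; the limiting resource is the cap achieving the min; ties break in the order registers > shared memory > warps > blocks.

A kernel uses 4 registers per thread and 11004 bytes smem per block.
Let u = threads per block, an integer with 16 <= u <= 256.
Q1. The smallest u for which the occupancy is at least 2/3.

Answer: u = 241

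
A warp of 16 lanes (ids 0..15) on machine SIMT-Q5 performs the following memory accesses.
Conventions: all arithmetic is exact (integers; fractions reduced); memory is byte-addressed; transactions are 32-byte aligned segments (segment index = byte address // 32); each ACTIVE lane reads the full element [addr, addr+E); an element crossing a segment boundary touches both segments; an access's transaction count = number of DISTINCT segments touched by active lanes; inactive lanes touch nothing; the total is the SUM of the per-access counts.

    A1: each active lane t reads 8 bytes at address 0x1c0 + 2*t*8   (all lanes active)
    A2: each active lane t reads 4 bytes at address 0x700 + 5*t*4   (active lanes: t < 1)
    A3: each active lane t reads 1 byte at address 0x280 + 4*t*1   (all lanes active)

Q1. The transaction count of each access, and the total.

A1: 8 transactions
A2: 1 transaction
A3: 2 transactions

Answer: 8,1,2; total 11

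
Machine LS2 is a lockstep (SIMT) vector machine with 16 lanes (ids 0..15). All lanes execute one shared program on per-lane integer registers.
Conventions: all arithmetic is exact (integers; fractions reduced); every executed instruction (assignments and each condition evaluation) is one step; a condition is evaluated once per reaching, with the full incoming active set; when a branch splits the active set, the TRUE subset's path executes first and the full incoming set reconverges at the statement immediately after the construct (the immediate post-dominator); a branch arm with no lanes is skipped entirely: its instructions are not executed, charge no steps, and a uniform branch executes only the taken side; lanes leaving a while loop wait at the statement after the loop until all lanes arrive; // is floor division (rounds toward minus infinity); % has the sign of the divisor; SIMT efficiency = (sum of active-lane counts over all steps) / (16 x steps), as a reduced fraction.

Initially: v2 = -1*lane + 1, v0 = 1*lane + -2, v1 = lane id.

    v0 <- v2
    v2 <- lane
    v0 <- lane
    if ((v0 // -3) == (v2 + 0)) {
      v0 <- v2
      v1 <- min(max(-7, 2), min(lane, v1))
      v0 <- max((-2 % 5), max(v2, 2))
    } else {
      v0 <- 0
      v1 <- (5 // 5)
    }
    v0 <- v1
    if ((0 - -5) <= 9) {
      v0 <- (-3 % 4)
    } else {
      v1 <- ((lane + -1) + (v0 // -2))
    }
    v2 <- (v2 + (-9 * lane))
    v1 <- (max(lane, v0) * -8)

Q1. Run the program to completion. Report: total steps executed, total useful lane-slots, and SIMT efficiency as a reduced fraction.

Answer: 14 steps, 177 useful, 177/224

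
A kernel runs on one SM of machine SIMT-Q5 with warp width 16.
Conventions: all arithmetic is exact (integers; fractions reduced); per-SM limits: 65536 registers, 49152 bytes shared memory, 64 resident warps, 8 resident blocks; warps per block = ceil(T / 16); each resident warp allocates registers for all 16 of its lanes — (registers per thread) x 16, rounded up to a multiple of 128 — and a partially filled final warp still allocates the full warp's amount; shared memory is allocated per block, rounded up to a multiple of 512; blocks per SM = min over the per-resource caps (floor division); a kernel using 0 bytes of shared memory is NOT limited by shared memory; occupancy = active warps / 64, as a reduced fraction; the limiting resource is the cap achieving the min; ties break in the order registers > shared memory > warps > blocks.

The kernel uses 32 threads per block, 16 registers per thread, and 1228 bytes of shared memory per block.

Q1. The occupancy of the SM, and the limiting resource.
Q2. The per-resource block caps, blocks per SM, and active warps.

Answer: occupancy 1/4, limited by blocks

registers: 128 blocks
shared memory: 32 blocks
warps: 32 blocks
blocks: 8 blocks

Answer: 8 blocks, 16 active warps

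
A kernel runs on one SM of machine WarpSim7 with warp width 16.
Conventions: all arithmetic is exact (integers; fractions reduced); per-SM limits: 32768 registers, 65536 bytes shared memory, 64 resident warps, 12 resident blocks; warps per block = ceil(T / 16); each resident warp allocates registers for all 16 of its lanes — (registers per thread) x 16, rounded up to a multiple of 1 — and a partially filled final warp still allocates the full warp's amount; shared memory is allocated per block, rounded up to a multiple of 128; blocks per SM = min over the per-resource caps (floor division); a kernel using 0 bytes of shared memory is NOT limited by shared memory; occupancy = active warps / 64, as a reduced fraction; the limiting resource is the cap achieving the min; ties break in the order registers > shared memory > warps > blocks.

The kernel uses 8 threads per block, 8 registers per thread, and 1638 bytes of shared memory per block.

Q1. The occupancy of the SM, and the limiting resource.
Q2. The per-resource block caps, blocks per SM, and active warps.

Answer: occupancy 3/16, limited by blocks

registers: 256 blocks
shared memory: 39 blocks
warps: 64 blocks
blocks: 12 blocks

Answer: 12 blocks, 12 active warps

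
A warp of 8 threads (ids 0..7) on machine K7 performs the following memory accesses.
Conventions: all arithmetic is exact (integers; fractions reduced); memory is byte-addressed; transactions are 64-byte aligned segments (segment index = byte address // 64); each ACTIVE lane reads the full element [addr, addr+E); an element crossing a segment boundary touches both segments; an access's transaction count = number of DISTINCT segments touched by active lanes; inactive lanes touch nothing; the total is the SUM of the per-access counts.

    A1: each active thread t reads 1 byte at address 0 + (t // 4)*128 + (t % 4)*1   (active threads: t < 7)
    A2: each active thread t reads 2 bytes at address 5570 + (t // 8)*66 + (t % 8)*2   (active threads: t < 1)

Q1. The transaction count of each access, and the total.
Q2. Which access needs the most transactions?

A1: 2 transactions
A2: 1 transaction

Answer: 2,1; total 3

Answer: A1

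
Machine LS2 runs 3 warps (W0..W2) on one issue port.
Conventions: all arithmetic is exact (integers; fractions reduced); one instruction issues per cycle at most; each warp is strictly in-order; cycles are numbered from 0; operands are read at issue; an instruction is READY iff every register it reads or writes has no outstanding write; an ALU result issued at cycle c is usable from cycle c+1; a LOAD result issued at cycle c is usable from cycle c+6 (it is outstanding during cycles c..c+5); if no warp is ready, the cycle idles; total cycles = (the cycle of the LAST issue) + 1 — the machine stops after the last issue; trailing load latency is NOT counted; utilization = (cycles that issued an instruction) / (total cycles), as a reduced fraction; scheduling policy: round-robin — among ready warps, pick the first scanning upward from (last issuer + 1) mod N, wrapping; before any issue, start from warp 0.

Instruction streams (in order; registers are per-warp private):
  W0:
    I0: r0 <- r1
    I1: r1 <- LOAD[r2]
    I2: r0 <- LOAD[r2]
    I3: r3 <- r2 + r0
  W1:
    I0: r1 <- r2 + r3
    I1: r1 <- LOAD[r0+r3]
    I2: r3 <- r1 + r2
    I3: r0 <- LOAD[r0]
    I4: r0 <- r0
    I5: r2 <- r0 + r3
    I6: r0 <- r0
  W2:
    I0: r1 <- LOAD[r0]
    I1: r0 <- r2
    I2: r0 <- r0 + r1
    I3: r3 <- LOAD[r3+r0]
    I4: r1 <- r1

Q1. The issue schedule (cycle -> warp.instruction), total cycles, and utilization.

cycle 0: W0.I0
cycle 1: W1.I0
cycle 2: W2.I0
cycle 3: W0.I1
cycle 4: W1.I1
cycle 5: W2.I1
cycle 6: W0.I2
cycle 7: idle
cycle 8: W2.I2
cycle 9: W2.I3
cycle 10: W1.I2
cycle 11: W2.I4
cycle 12: W0.I3
cycle 13: W1.I3
cycle 14: idle
cycle 15: idle
cycle 16: idle
cycle 17: idle
cycle 18: idle
cycle 19: W1.I4
cycle 20: W1.I5
cycle 21: W1.I6

Answer: 22 cycles, utilization 8/11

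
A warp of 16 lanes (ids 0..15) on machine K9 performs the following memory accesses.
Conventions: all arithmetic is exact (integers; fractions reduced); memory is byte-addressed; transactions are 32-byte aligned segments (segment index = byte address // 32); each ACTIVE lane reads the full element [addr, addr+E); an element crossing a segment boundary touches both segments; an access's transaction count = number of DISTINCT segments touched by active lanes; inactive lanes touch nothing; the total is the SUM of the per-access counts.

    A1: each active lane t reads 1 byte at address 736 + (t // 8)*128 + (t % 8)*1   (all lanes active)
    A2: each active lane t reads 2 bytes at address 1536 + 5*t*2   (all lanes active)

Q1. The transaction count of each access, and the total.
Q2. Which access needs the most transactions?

A1: 2 transactions
A2: 5 transactions

Answer: 2,5; total 7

Answer: A2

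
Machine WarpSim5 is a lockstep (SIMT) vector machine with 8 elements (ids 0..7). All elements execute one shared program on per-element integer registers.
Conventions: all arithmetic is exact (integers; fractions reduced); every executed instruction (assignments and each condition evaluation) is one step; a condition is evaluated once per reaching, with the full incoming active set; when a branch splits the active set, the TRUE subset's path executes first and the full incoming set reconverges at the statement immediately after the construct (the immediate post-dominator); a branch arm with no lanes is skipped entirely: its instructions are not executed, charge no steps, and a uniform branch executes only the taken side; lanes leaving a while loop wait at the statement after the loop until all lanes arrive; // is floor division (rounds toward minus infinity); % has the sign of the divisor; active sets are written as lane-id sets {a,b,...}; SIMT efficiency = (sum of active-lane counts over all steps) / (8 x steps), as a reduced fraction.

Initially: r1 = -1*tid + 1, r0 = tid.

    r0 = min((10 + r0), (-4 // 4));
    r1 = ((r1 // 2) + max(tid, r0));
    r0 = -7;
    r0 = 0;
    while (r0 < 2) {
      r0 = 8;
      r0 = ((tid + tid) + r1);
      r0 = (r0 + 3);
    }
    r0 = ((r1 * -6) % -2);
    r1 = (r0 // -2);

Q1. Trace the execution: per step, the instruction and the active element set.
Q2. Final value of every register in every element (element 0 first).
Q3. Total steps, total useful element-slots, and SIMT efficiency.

step 0: r0 <- min((10 + r0), (-4 // 4)) {0,1,2,3,4,5,6,7}
step 1: r1 <- ((r1 // 2) + max(tid, r0)) {0,1,2,3,4,5,6,7}
step 2: r0 <- -7                     {0,1,2,3,4,5,6,7}
step 3: r0 <- 0                      {0,1,2,3,4,5,6,7}
step 4: eval (r0 < 2)                {0,1,2,3,4,5,6,7}
step 5: r0 <- 8                      {0,1,2,3,4,5,6,7}
step 6: r0 <- ((tid + tid) + r1)     {0,1,2,3,4,5,6,7}
step 7: r0 <- (r0 + 3)               {0,1,2,3,4,5,6,7}
step 8: eval (r0 < 2)                {0,1,2,3,4,5,6,7}
step 9: r0 <- ((r1 * -6) % -2)       {0,1,2,3,4,5,6,7}
step 10: r1 <- (r0 // -2)             {0,1,2,3,4,5,6,7}

Answer: 11 steps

r1: 0,0,0,0,0,0,0,0
r0: 0,0,0,0,0,0,0,0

steps = 11; useful = 88; efficiency = 88/88 = 1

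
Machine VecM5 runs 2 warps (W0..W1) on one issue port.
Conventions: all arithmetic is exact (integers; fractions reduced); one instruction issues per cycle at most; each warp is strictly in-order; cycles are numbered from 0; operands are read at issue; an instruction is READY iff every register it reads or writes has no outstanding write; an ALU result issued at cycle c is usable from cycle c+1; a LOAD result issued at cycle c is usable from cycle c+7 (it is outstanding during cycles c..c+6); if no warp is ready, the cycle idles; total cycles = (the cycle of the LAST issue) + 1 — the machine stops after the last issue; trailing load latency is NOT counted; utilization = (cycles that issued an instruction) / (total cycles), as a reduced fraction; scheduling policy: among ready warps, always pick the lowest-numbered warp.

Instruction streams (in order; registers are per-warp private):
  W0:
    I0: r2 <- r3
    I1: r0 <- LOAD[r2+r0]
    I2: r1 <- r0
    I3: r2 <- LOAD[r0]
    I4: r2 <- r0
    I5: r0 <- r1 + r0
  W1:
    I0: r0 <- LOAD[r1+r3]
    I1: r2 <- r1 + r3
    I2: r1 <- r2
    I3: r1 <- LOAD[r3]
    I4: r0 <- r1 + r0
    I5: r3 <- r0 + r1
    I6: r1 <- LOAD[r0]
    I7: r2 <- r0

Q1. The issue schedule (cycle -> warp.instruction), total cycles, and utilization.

cycle 0: W0.I0
cycle 1: W0.I1
cycle 2: W1.I0
cycle 3: W1.I1
cycle 4: W1.I2
cycle 5: W1.I3
cycle 6: idle
cycle 7: idle
cycle 8: W0.I2
cycle 9: W0.I3
cycle 10: idle
cycle 11: idle
cycle 12: W1.I4
cycle 13: W1.I5
cycle 14: W1.I6
cycle 15: W1.I7
cycle 16: W0.I4
cycle 17: W0.I5

Answer: 18 cycles, utilization 7/9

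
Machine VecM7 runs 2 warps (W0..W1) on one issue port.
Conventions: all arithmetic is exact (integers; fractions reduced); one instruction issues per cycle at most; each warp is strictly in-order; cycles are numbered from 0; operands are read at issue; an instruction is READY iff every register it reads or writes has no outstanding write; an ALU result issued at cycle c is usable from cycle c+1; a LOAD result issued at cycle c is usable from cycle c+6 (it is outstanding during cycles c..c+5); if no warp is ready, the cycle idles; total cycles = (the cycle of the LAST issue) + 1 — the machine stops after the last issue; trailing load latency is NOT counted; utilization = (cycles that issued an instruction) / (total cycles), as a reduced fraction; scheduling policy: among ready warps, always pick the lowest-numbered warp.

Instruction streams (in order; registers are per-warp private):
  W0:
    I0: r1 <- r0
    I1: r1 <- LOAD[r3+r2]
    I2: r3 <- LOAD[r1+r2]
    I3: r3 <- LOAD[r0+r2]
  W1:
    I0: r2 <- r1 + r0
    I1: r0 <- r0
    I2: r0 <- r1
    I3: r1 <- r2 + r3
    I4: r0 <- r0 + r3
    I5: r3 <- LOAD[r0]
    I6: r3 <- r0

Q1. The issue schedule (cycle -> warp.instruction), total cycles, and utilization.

cycle 0: W0.I0
cycle 1: W0.I1
cycle 2: W1.I0
cycle 3: W1.I1
cycle 4: W1.I2
cycle 5: W1.I3
cycle 6: W1.I4
cycle 7: W0.I2
cycle 8: W1.I5
cycle 9: idle
cycle 10: idle
cycle 11: idle
cycle 12: idle
cycle 13: W0.I3
cycle 14: W1.I6

Answer: 15 cycles, utilization 11/15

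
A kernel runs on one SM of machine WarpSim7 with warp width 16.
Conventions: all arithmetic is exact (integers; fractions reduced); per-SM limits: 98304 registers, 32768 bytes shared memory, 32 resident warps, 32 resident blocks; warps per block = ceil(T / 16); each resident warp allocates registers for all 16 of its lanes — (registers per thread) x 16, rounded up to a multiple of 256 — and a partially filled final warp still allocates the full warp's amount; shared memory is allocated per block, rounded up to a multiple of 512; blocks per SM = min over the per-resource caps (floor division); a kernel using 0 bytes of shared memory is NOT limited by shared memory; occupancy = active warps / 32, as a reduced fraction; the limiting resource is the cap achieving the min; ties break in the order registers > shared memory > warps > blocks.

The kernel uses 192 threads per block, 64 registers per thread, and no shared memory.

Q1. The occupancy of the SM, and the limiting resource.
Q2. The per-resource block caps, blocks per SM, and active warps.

Answer: occupancy 3/4, limited by warps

registers: 8 blocks
shared memory: no limit (kernel uses none)
warps: 2 blocks
blocks: 32 blocks

Answer: 2 blocks, 24 active warps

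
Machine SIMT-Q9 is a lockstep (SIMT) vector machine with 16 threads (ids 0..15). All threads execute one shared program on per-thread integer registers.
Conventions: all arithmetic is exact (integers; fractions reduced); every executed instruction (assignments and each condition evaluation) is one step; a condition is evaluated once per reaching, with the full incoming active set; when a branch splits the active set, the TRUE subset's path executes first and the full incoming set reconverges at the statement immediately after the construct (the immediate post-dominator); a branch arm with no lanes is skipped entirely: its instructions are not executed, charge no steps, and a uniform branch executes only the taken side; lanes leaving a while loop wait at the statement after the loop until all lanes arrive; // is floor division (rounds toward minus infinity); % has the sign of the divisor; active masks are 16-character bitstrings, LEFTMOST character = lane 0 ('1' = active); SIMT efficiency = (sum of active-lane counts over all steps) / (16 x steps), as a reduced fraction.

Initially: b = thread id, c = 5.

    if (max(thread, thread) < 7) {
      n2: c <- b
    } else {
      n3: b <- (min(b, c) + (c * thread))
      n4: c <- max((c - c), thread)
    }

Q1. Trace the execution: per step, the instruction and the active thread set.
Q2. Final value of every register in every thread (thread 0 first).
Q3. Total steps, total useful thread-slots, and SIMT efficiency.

step 0: eval (max(thread, thread) < 7) 1111111111111111
step 1: c <- b                       1111111000000000
step 2: b <- (min(b, c) + (c * thread)) 0000000111111111
step 3: c <- max((c - c), thread)    0000000111111111

Answer: 4 steps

b: 0,1,2,3,4,5,6,40,45,50,55,60,65,70,75,80
c: 0,1,2,3,4,5,6,7,8,9,10,11,12,13,14,15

steps = 4; useful = 41; efficiency = 41/64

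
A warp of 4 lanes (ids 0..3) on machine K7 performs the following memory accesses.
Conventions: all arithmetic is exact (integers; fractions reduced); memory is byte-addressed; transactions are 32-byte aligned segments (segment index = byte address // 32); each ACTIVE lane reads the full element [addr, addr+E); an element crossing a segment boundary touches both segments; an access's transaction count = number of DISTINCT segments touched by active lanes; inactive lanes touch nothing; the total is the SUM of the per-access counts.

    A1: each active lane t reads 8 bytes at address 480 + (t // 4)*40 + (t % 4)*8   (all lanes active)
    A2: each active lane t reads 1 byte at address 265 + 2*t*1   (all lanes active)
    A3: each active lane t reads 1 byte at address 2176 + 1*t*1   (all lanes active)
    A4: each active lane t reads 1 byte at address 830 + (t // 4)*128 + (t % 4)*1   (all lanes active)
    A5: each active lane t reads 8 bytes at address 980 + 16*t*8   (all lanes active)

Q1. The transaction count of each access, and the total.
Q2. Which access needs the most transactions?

A1: 1 transaction
A2: 1 transaction
A3: 1 transaction
A4: 2 transactions
A5: 4 transactions

Answer: 1,1,1,2,4; total 9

Answer: A5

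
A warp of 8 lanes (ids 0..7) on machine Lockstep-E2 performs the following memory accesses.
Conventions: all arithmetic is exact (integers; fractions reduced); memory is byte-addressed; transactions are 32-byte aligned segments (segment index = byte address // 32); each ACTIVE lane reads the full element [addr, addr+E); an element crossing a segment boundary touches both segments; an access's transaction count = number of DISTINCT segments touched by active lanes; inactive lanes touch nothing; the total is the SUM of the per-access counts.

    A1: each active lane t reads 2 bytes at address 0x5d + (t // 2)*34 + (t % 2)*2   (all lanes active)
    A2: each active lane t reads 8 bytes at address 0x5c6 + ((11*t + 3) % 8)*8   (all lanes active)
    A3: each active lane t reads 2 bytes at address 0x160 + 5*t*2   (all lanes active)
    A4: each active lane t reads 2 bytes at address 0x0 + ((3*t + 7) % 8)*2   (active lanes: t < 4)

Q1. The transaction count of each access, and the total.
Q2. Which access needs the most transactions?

A1: 5 transactions
A2: 3 transactions
A3: 3 transactions
A4: 1 transaction

Answer: 5,3,3,1; total 12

Answer: A1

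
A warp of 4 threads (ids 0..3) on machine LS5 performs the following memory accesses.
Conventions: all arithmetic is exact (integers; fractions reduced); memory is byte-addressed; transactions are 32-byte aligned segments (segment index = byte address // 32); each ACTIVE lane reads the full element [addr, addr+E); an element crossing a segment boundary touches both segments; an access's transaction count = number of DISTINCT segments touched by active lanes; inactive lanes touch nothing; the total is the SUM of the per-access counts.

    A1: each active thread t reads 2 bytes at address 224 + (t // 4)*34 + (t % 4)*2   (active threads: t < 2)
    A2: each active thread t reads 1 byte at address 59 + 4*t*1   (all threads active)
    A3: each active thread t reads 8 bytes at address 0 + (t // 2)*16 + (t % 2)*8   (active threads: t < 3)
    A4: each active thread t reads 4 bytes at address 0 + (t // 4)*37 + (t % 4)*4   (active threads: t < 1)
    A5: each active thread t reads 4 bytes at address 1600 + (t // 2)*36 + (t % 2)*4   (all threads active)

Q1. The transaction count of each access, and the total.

A1: 1 transaction
A2: 2 transactions
A3: 1 transaction
A4: 1 transaction
A5: 2 transactions

Answer: 1,2,1,1,2; total 7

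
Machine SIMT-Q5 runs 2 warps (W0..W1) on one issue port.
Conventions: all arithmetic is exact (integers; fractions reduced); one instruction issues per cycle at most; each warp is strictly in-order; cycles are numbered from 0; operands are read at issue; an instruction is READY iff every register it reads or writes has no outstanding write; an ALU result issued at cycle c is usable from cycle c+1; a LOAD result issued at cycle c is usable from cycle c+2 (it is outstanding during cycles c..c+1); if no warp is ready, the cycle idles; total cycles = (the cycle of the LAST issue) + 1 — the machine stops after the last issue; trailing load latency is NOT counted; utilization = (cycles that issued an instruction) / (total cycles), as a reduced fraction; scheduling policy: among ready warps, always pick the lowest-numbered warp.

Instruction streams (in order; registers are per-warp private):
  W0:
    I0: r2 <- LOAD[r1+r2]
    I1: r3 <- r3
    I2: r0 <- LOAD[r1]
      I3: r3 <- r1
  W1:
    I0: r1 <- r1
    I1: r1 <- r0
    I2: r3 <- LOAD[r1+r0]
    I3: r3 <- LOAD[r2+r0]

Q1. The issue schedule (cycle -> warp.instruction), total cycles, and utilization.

cycle 0: W0.I0
cycle 1: W0.I1
cycle 2: W0.I2
cycle 3: W0.I3
cycle 4: W1.I0
cycle 5: W1.I1
cycle 6: W1.I2
cycle 7: idle
cycle 8: W1.I3

Answer: 9 cycles, utilization 8/9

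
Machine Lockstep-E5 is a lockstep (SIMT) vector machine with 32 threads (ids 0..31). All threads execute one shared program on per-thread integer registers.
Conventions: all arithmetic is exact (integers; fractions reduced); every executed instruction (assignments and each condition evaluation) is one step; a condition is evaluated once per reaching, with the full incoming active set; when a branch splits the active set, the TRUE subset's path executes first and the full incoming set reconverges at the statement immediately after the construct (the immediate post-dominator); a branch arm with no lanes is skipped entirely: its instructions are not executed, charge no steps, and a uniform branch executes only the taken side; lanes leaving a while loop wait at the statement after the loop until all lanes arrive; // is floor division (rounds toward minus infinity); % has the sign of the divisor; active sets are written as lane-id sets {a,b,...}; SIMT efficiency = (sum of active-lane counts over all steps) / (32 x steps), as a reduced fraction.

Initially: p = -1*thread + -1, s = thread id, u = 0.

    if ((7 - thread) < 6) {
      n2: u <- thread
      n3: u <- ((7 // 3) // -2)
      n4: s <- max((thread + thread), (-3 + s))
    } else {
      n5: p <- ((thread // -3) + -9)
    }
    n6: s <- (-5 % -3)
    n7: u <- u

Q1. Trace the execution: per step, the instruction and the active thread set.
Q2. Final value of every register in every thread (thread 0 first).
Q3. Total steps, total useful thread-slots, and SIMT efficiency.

step 0: eval ((7 - thread) < 6)      {0,1,2,3,4,5,6,7,8,9,10,11,12,13,14,15,16,17,18,19,20,21,22,23,24,25,26,27,28,29,30,31}
step 1: u <- thread                  {2,3,4,5,6,7,8,9,10,11,12,13,14,15,16,17,18,19,20,21,22,23,24,25,26,27,28,29,30,31}
step 2: u <- ((7 // 3) // -2)        {2,3,4,5,6,7,8,9,10,11,12,13,14,15,16,17,18,19,20,21,22,23,24,25,26,27,28,29,30,31}
step 3: s <- max((thread + thread), (-3 + s)) {2,3,4,5,6,7,8,9,10,11,12,13,14,15,16,17,18,19,20,21,22,23,24,25,26,27,28,29,30,31}
step 4: p <- ((thread // -3) + -9)   {0,1}
step 5: s <- (-5 % -3)               {0,1,2,3,4,5,6,7,8,9,10,11,12,13,14,15,16,17,18,19,20,21,22,23,24,25,26,27,28,29,30,31}
step 6: u <- u                       {0,1,2,3,4,5,6,7,8,9,10,11,12,13,14,15,16,17,18,19,20,21,22,23,24,25,26,27,28,29,30,31}

Answer: 7 steps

p: -9,-10,-3,-4,-5,-6,-7,-8,-9,-10,-11,-12,-13,-14,-15,-16,-17,-18,-19,-20,-21,-22,-23,-24,-25,-26,-27,-28,-29,-30,-31,-32
s: -2,-2,-2,-2,-2,-2,-2,-2,-2,-2,-2,-2,-2,-2,-2,-2,-2,-2,-2,-2,-2,-2,-2,-2,-2,-2,-2,-2,-2,-2,-2,-2
u: 0,0,-1,-1,-1,-1,-1,-1,-1,-1,-1,-1,-1,-1,-1,-1,-1,-1,-1,-1,-1,-1,-1,-1,-1,-1,-1,-1,-1,-1,-1,-1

steps = 7; useful = 188; efficiency = 188/224 = 47/56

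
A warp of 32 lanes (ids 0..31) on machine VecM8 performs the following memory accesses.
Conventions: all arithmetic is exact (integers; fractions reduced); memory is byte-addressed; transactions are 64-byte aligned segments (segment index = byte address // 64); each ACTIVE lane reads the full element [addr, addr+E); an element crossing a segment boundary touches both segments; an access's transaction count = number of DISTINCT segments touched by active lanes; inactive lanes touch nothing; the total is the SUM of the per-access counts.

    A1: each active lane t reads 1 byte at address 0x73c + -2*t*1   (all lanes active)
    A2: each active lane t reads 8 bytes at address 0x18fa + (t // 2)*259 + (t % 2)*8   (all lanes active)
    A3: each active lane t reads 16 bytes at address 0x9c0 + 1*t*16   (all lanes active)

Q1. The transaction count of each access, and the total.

A1: 2 transactions
A2: 18 transactions
A3: 8 transactions

Answer: 2,18,8; total 28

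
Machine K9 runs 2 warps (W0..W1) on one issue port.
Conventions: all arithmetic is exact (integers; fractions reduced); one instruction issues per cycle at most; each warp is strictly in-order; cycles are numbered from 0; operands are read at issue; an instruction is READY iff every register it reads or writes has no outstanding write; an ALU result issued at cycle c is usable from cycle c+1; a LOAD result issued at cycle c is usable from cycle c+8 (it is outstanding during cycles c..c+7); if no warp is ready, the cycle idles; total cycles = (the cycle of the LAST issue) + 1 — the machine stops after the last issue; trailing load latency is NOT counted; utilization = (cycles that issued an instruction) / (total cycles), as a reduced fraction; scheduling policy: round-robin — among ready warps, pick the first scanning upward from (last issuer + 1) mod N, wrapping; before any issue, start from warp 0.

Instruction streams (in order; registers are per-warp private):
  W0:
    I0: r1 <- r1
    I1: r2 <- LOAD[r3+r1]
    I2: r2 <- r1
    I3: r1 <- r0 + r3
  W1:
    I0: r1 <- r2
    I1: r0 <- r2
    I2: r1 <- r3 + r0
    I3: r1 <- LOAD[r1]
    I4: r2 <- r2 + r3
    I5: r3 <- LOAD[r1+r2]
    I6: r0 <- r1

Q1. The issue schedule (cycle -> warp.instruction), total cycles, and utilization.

cycle 0: W0.I0
cycle 1: W1.I0
cycle 2: W0.I1
cycle 3: W1.I1
cycle 4: W1.I2
cycle 5: W1.I3
cycle 6: W1.I4
cycle 7: idle
cycle 8: idle
cycle 9: idle
cycle 10: W0.I2
cycle 11: W0.I3
cycle 12: idle
cycle 13: W1.I5
cycle 14: W1.I6

Answer: 15 cycles, utilization 11/15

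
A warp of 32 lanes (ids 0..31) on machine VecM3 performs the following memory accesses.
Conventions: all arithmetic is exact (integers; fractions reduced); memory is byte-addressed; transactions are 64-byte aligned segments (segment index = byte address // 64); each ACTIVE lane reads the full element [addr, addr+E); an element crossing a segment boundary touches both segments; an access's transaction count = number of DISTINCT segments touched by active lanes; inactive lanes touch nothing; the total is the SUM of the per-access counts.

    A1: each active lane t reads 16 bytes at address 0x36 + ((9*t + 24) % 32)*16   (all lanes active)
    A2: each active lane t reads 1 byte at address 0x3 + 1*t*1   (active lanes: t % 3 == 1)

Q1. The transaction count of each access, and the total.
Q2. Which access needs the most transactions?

A1: 9 transactions
A2: 1 transaction

Answer: 9,1; total 10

Answer: A1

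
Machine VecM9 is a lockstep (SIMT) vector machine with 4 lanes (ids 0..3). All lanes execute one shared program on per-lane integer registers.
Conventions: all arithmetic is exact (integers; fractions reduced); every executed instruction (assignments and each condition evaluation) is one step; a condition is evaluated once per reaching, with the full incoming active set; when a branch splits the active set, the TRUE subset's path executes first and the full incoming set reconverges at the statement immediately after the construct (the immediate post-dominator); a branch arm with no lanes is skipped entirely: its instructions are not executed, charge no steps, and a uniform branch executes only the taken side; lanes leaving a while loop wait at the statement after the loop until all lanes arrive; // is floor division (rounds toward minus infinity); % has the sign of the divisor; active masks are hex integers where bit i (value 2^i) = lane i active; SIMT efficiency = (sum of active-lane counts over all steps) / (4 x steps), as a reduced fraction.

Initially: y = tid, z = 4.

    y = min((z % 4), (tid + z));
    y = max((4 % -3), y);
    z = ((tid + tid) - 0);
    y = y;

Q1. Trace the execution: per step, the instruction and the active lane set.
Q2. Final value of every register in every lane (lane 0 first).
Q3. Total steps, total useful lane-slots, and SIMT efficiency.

step 0: y <- min((z % 4), (tid + z)) 0xf
step 1: y <- max((4 % -3), y)        0xf
step 2: z <- ((tid + tid) - 0)       0xf
step 3: y <- y                       0xf

Answer: 4 steps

y: 0,0,0,0
z: 0,2,4,6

steps = 4; useful = 16; efficiency = 16/16 = 1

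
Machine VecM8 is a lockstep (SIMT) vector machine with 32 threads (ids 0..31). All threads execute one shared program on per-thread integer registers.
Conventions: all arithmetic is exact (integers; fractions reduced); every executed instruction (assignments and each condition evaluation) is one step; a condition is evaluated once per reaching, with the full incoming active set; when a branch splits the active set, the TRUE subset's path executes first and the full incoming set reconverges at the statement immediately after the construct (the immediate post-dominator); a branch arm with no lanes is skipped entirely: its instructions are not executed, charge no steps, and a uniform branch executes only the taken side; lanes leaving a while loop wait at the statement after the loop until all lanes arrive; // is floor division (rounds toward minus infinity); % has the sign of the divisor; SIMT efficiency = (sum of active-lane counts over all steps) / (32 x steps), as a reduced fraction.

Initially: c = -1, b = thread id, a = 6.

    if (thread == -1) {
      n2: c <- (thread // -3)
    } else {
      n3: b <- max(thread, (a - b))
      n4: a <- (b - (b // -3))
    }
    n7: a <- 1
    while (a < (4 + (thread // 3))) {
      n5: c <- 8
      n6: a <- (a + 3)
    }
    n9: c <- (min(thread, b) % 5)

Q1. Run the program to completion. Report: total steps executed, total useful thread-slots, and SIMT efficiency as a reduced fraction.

Answer: 21 steps, 474 useful, 79/112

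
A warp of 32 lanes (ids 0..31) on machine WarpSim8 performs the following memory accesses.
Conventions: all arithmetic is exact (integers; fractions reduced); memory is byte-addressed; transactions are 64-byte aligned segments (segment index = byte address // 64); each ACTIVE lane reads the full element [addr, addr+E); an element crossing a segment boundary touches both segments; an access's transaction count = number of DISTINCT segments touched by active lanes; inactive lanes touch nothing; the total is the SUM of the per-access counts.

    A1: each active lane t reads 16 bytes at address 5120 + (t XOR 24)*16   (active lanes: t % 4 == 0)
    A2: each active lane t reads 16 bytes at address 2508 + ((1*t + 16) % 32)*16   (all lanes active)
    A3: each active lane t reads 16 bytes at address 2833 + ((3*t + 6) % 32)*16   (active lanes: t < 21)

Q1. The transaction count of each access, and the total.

A1: 8 transactions
A2: 9 transactions
A3: 9 transactions

Answer: 8,9,9; total 26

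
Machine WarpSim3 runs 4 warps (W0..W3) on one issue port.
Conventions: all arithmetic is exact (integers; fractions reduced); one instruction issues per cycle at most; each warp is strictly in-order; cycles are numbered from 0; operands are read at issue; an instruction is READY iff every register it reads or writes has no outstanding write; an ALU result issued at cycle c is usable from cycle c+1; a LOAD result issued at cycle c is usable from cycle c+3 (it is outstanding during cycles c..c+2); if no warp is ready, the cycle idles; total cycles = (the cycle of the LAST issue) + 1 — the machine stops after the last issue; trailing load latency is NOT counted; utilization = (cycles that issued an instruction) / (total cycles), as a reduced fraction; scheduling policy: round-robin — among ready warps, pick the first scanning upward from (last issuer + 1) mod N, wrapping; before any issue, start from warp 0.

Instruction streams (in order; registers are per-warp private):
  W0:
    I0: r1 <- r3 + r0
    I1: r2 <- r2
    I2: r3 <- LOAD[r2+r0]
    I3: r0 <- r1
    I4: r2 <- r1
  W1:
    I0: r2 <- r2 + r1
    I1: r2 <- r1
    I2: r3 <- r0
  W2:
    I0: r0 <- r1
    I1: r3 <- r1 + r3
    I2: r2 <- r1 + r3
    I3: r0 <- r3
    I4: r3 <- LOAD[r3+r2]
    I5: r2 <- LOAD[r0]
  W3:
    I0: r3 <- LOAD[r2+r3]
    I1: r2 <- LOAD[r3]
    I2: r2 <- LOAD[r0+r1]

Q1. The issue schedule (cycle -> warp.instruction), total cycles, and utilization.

cycle 0: W0.I0
cycle 1: W1.I0
cycle 2: W2.I0
cycle 3: W3.I0
cycle 4: W0.I1
cycle 5: W1.I1
cycle 6: W2.I1
cycle 7: W3.I1
cycle 8: W0.I2
cycle 9: W1.I2
cycle 10: W2.I2
cycle 11: W3.I2
cycle 12: W0.I3
cycle 13: W2.I3
cycle 14: W0.I4
cycle 15: W2.I4
cycle 16: W2.I5

Answer: 17 cycles, utilization 1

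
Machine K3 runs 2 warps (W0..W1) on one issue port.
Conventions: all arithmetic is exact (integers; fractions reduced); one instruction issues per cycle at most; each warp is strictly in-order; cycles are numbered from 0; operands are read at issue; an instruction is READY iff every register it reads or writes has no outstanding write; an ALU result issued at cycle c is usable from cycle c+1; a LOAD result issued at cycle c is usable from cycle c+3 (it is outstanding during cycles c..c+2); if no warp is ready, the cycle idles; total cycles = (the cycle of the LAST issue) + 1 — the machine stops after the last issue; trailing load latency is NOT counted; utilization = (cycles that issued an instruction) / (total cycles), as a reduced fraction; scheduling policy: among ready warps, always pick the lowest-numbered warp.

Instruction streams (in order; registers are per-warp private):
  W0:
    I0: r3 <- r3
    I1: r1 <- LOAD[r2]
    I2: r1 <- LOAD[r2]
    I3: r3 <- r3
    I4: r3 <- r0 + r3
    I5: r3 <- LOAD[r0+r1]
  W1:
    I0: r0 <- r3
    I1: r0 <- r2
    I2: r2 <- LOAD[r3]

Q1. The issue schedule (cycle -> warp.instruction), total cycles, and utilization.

cycle 0: W0.I0
cycle 1: W0.I1
cycle 2: W1.I0
cycle 3: W1.I1
cycle 4: W0.I2
cycle 5: W0.I3
cycle 6: W0.I4
cycle 7: W0.I5
cycle 8: W1.I2

Answer: 9 cycles, utilization 1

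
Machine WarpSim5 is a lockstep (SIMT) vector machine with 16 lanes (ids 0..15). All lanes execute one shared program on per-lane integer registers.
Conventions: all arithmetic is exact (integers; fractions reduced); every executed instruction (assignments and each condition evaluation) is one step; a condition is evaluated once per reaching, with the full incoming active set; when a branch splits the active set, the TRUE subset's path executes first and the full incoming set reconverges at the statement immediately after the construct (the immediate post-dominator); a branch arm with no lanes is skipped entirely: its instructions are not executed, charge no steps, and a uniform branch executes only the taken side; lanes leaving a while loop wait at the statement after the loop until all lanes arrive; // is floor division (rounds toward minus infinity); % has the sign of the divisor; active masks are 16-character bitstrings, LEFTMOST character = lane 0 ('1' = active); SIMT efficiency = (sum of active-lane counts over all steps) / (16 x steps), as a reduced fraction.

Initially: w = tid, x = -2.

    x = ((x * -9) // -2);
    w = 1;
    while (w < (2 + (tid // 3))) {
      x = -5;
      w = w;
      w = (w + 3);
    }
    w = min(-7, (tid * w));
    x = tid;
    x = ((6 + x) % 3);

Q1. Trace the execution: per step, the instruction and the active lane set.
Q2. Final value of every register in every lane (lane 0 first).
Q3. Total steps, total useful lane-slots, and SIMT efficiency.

step 0: x <- ((x * -9) // -2)        1111111111111111
step 1: w <- 1                       1111111111111111
step 2: eval (w < (2 + (tid // 3)))  1111111111111111
step 3: x <- -5                      1111111111111111
step 4: w <- w                       1111111111111111
step 5: w <- (w + 3)                 1111111111111111
step 6: eval (w < (2 + (tid // 3)))  1111111111111111
step 7: x <- -5                      0000000001111111
step 8: w <- w                       0000000001111111
step 9: w <- (w + 3)                 0000000001111111
step 10: eval (w < (2 + (tid // 3)))  0000000001111111
step 11: w <- min(-7, (tid * w))      1111111111111111
step 12: x <- tid                     1111111111111111
step 13: x <- ((6 + x) % 3)           1111111111111111

Answer: 14 steps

w: -7,-7,-7,-7,-7,-7,-7,-7,-7,-7,-7,-7,-7,-7,-7,-7
x: 0,1,2,0,1,2,0,1,2,0,1,2,0,1,2,0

steps = 14; useful = 188; efficiency = 188/224 = 47/56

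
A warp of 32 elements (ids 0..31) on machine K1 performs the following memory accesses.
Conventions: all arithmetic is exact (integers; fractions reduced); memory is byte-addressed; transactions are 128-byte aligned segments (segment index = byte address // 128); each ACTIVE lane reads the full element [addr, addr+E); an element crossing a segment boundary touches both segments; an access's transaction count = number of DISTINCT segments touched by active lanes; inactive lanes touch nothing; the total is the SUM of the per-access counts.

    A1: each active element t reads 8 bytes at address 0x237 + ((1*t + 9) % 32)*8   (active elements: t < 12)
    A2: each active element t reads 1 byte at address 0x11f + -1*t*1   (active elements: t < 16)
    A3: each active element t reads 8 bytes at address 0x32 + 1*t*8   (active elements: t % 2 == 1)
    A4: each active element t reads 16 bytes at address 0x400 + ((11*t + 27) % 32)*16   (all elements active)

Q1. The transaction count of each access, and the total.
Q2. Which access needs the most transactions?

A1: 2 transactions
A2: 1 transaction
A3: 3 transactions
A4: 4 transactions

Answer: 2,1,3,4; total 10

Answer: A4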